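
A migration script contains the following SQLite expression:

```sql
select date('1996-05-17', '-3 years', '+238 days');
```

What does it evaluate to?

Adding -3 years to 1996-05-17 gives 1993-05-17.
Applying '+238 days' to 1993-05-17: counting 238 days forward gives 1994-01-10.

1994-01-10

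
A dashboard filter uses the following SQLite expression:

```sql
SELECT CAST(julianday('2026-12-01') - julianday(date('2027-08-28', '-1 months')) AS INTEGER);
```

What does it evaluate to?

-239

Adding -1 month to 2027-08-28 gives 2027-07-28.
30 days remain in December 2026 after the 1st (31 − 1).
Full months from January 2027 through June 2027 contribute their day counts.
Then 28 days into July 2027.
Total: 30 + 31 + 28 + 31 + 30 + 31 + 30 + 28 = 239.
The subtraction is earlier − later, so the result is −239 → -239.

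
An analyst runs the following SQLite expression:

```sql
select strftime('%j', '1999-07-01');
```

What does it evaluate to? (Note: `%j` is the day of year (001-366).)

182

Day-of-year for 1999-07-01: days since 1999-01-01 inclusive = 182, zero-padded to 182.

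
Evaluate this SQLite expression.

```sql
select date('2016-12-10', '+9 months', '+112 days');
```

Adding +9 months to 2016-12-10 gives 2017-09-10.
Applying '+112 days' to 2017-09-10: counting 112 days forward gives 2017-12-31.

2017-12-31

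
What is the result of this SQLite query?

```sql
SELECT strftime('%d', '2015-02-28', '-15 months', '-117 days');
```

First apply '-15 months', '-117 days': 2015-02-28 → 2013-08-03.
`%d` extracts the 2-digit day of month: 03.

03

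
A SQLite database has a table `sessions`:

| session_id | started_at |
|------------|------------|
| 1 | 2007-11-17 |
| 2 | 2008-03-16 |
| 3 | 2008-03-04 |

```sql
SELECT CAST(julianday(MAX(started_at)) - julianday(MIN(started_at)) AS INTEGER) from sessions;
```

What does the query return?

MIN = 2007-11-17, MAX = 2008-03-16.
13 days remain in November 2007 after the 17th (30 − 17).
December 2007: 31 days.
January 2008: 31 days.
February 2008: 29 days (leap year).
Then 16 days into March 2008.
Total: 13 + 31 + 31 + 29 + 16 = 120.

120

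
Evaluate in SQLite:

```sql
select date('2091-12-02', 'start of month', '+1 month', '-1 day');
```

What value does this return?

`start of month` rewinds 2091-12-02 to 2091-12-01.
Adding +1 month to 2091-12-01 gives 2092-01-01.
Going back 1 day from 2092-01-01 reaches 2091-12-31 (last day of December, 31 days).

2091-12-31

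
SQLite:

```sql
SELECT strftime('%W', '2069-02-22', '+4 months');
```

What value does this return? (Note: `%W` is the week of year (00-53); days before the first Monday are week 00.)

First apply '+4 months': 2069-02-22 → 2069-06-22.
2069-06-22 is a Saturday. SQLite's %W counts Mondays since the year started; the result is 24.

24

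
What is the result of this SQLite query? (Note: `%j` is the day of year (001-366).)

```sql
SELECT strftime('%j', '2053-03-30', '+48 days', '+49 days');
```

186

First apply '+48 days', '+49 days': 2053-03-30 → 2053-07-05.
Day-of-year for 2053-07-05: days since 2053-01-01 inclusive = 186, zero-padded to 186.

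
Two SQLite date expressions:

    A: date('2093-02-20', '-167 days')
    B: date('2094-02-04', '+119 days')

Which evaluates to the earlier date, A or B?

A

A = 2092-09-06.
B = 2094-06-03.
A is earlier.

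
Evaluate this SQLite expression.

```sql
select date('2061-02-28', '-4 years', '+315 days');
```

2058-01-09

Adding -4 years to 2061-02-28 gives 2057-02-28.
Applying '+315 days' to 2057-02-28: counting 315 days forward gives 2058-01-09.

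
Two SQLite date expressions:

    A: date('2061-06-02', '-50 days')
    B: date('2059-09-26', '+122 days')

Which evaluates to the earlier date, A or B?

B

A = 2061-04-13.
B = 2060-01-26.
B is earlier.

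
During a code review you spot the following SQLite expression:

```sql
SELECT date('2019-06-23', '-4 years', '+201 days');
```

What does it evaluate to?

2016-01-10

Adding -4 years to 2019-06-23 gives 2015-06-23.
Applying '+201 days' to 2015-06-23: counting 201 days forward gives 2016-01-10.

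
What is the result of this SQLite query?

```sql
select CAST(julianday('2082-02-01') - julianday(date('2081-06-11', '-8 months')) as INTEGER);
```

Adding -8 months to 2081-06-11 gives 2080-10-11.
20 days remain in October 2080 after the 11th (31 − 11).
Full months from November 2080 through January 2082 contribute their day counts.
Then 1 day into February 2082.
Total: 20 + 30 + 31 + 31 + 28 + 31 + 30 + 31 + 30 + 31 + 31 + 30 + 31 + 30 + 31 + 31 + 1 = 478.

478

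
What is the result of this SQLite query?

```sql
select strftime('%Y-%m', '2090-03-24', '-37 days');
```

2090-02

First apply '-37 days': 2090-03-24 → 2090-02-15.
`%Y-%m` extracts the year-month: 2090-02.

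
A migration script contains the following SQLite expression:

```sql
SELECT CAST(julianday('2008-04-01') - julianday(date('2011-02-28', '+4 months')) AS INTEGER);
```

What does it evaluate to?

-1183

Adding +4 months to 2011-02-28 gives 2011-06-28.
29 days remain in April 2008 after the 1st (30 − 1).
Full months from May 2008 through May 2011 contribute their day counts.
Then 28 days into June 2011.
Total: 29 + 31 + 30 + 31 + 31 + 30 + 31 + 30 + 31 + 31 + 28 + 31 + 30 + 31 + 30 + 31 + 31 + 30 + 31 + 30 + 31 + 31 + 28 + 31 + 30 + 31 + 30 + 31 + 31 + 30 + 31 + 30 + 31 + 31 + 28 + 31 + 30 + 31 + 28 = 1183.
The subtraction is earlier − later, so the result is −1183 → -1183.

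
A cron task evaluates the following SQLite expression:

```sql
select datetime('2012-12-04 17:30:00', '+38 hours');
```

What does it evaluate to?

2012-12-06 07:30:00

+38 hours from 2012-12-04 17:30:00 is 2012-12-06 07:30:00 (crosses midnight).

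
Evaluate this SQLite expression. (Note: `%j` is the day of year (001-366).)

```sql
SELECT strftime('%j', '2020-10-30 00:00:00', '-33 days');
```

271

First apply '-33 days': 2020-10-30 00:00:00 → 2020-09-27 00:00:00.
Day-of-year for 2020-09-27: days since 2020-01-01 inclusive = 271, zero-padded to 271.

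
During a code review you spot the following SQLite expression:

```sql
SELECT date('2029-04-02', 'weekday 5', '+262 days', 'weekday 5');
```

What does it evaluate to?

2029-12-28

`weekday 5` advances to the next Friday; 2029-04-02 is a Monday, so it moves forward to 2029-04-06.
Applying '+262 days' to 2029-04-06: counting 262 days forward gives 2029-12-24.
`weekday 5` advances to the next Friday; 2029-12-24 is a Monday, so it moves forward to 2029-12-28.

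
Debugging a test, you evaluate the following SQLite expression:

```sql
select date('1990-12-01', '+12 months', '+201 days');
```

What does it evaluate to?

1992-06-19

Adding +12 months to 1990-12-01 gives 1991-12-01.
Applying '+201 days' to 1991-12-01: counting 201 days forward gives 1992-06-19.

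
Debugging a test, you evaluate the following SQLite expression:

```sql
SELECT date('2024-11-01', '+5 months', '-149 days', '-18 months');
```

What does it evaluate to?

2023-05-03

Adding +5 months to 2024-11-01 gives 2025-04-01.
Applying '-149 days' to 2025-04-01: counting 149 days back gives 2024-11-03.
Adding -18 months to 2024-11-03 gives 2023-05-03.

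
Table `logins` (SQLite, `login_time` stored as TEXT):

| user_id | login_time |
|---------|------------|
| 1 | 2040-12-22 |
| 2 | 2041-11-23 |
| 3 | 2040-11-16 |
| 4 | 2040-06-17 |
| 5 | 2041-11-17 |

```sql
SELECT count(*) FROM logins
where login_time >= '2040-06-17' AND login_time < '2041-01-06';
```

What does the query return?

Rows in [2040-06-17, 2041-01-06): 2040-12-22, 2040-11-16, 2040-06-17 → 3 rows.

3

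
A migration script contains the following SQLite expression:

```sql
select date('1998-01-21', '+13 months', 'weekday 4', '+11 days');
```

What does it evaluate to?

Adding +13 months to 1998-01-21 gives 1999-02-21.
`weekday 4` advances to the next Thursday; 1999-02-21 is a Sunday, so it moves forward to 1999-02-25.
February 1999 has 28 days; 3 remain after the 25th, so 4 days reach 1999-03-01.
Advancing 7 more days within March lands on 1999-03-08.

1999-03-08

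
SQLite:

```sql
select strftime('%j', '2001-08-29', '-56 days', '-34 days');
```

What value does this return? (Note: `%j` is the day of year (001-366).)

First apply '-56 days', '-34 days': 2001-08-29 → 2001-05-31.
Day-of-year for 2001-05-31: days since 2001-01-01 inclusive = 151, zero-padded to 151.

151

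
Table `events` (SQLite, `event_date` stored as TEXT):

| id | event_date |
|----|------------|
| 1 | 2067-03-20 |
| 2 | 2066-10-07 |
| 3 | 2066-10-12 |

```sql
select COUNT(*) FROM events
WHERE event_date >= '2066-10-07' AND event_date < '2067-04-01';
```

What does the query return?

3

Rows in [2066-10-07, 2067-04-01): 2067-03-20, 2066-10-07, 2066-10-12 → 3 rows.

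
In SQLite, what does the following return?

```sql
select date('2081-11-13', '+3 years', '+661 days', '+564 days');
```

2088-03-22

Adding +3 years to 2081-11-13 gives 2084-11-13.
Applying '+661 days' to 2084-11-13: counting 661 days forward gives 2086-09-05.
Applying '+564 days' to 2086-09-05: counting 564 days forward gives 2088-03-22.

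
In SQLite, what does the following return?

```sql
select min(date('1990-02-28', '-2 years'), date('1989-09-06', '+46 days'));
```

1988-02-28

date('1990-02-28', '-2 years') → 1988-02-28.
date('1989-09-06', '+46 days') → 1989-10-22.
Earlier of the two is 1988-02-28.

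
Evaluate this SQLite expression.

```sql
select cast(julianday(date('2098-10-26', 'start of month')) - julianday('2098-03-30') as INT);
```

`start of month` rewinds 2098-10-26 to 2098-10-01.
1 day remains in March 2098 after the 30th (31 − 30).
Full months from April 2098 through September 2098 contribute their day counts.
Then 1 day into October 2098.
Total: 1 + 30 + 31 + 30 + 31 + 31 + 30 + 1 = 185.

185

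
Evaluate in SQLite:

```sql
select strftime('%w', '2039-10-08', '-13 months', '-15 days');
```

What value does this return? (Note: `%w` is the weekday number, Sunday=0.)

First apply '-13 months', '-15 days': 2039-10-08 → 2038-08-24.
2038-08-24 is a Tuesday; with Sunday=0 that is 2.

2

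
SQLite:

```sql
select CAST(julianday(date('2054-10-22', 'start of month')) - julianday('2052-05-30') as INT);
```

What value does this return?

854

`start of month` rewinds 2054-10-22 to 2054-10-01.
1 day remains in May 2052 after the 30th (31 − 30).
Full months from June 2052 through September 2054 contribute their day counts.
Then 1 day into October 2054.
Total: 1 + 30 + 31 + 31 + 30 + 31 + 30 + 31 + 31 + 28 + 31 + 30 + 31 + 30 + 31 + 31 + 30 + 31 + 30 + 31 + 31 + 28 + 31 + 30 + 31 + 30 + 31 + 31 + 30 + 1 = 854.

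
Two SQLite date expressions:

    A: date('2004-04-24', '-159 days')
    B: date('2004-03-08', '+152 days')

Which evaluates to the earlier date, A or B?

A

A = 2003-11-17.
B = 2004-08-07.
A is earlier.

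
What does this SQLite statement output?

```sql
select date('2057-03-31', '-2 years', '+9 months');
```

2055-12-31

Adding -2 years to 2057-03-31 gives 2055-03-31.
Adding +9 months to 2055-03-31 gives 2055-12-31.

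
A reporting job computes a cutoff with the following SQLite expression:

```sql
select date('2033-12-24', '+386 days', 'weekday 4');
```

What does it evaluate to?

2035-01-18

Applying '+386 days' to 2033-12-24: counting 386 days forward gives 2035-01-14.
`weekday 4` advances to the next Thursday; 2035-01-14 is a Sunday, so it moves forward to 2035-01-18.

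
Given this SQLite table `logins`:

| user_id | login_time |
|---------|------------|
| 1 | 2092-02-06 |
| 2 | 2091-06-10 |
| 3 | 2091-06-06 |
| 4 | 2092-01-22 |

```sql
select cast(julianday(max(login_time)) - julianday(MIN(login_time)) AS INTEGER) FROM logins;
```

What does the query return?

245

MIN = 2091-06-06, MAX = 2092-02-06.
24 days remain in June 2091 after the 6th (30 − 6).
Full months from July 2091 through January 2092 contribute their day counts.
Then 6 days into February 2092.
Total: 24 + 31 + 31 + 30 + 31 + 30 + 31 + 31 + 6 = 245.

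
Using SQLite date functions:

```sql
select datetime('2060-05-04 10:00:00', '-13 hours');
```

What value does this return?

2060-05-03 21:00:00

-13 hours from 2060-05-04 10:00:00 is 2060-05-03 21:00:00 (crosses midnight).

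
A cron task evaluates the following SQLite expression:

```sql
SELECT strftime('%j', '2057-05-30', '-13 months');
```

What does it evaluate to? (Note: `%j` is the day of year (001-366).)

121

First apply '-13 months': 2057-05-30 → 2056-04-30.
Day-of-year for 2056-04-30: days since 2056-01-01 inclusive = 121, zero-padded to 121.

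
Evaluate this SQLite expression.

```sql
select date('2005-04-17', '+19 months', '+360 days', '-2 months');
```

2007-09-12

Adding +19 months to 2005-04-17 gives 2006-11-17.
Applying '+360 days' to 2006-11-17: counting 360 days forward gives 2007-11-12.
Adding -2 months to 2007-11-12 gives 2007-09-12.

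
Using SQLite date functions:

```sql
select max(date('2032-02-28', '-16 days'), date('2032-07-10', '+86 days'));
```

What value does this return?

2032-10-04

date('2032-02-28', '-16 days') → 2032-02-12.
date('2032-07-10', '+86 days') → 2032-10-04.
Later of the two is 2032-10-04.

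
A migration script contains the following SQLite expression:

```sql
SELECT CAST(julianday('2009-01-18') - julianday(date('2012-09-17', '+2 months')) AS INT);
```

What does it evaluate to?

Adding +2 months to 2012-09-17 gives 2012-11-17.
13 days remain in January 2009 after the 18th (31 − 18).
Full months from February 2009 through October 2012 contribute their day counts.
Then 17 days into November 2012.
Total: 13 + 28 + 31 + 30 + 31 + 30 + 31 + 31 + 30 + 31 + 30 + 31 + 31 + 28 + 31 + 30 + 31 + 30 + 31 + 31 + 30 + 31 + 30 + 31 + 31 + 28 + 31 + 30 + 31 + 30 + 31 + 31 + 30 + 31 + 30 + 31 + 31 + 29 + 31 + 30 + 31 + 30 + 31 + 31 + 30 + 31 + 17 = 1399.
The subtraction is earlier − later, so the result is −1399 → -1399.

-1399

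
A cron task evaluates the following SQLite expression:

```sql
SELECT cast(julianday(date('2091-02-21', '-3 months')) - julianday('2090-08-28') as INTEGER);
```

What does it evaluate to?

Adding -3 months to 2091-02-21 gives 2090-11-21.
3 days remain in August 2090 after the 28th (31 − 28).
September 2090: 30 days.
October 2090: 31 days.
Then 21 days into November 2090.
Total: 3 + 30 + 31 + 21 = 85.

85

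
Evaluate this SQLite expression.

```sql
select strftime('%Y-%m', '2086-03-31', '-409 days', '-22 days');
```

First apply '-409 days', '-22 days': 2086-03-31 → 2085-01-24.
`%Y-%m` extracts the year-month: 2085-01.

2085-01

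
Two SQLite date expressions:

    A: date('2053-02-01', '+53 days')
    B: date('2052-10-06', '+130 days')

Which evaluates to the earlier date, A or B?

A = 2053-03-26.
B = 2053-02-13.
B is earlier.

B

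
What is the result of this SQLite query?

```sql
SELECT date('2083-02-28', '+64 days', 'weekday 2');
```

Applying '+64 days' to 2083-02-28: counting 64 days forward gives 2083-05-03.
`weekday 2` advances to the next Tuesday; 2083-05-03 is a Monday, so it moves forward to 2083-05-04.

2083-05-04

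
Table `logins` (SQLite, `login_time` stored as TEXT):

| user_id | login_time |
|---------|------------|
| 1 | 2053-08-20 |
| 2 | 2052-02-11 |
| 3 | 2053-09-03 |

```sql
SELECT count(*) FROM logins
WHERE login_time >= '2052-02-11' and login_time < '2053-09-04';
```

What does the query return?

Rows in [2052-02-11, 2053-09-04): 2053-08-20, 2052-02-11, 2053-09-03 → 3 rows.

3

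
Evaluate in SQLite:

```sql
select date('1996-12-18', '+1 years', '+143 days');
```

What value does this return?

1998-05-10

Adding +1 year to 1996-12-18 gives 1997-12-18.
Applying '+143 days' to 1997-12-18: counting 143 days forward gives 1998-05-10.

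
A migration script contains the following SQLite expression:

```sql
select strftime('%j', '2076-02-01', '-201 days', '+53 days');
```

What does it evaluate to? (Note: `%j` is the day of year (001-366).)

249

First apply '-201 days', '+53 days': 2076-02-01 → 2075-09-06.
Day-of-year for 2075-09-06: days since 2075-01-01 inclusive = 249, zero-padded to 249.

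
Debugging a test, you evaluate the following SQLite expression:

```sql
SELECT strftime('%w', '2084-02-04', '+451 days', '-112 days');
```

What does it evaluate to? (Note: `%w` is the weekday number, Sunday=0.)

First apply '+451 days', '-112 days': 2084-02-04 → 2085-01-08.
2085-01-08 is a Monday; with Sunday=0 that is 1.

1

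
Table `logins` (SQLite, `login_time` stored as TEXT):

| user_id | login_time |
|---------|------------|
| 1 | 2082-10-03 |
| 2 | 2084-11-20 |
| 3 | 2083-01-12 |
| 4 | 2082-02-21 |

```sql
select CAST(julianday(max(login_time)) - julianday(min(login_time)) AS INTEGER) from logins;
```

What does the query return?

MIN = 2082-02-21, MAX = 2084-11-20.
7 days remain in February 2082 after the 21st (28 − 21).
Full months from March 2082 through October 2084 contribute their day counts.
Then 20 days into November 2084.
Total: 7 + 31 + 30 + 31 + 30 + 31 + 31 + 30 + 31 + 30 + 31 + 31 + 28 + 31 + 30 + 31 + 30 + 31 + 31 + 30 + 31 + 30 + 31 + 31 + 29 + 31 + 30 + 31 + 30 + 31 + 31 + 30 + 31 + 20 = 1003.

1003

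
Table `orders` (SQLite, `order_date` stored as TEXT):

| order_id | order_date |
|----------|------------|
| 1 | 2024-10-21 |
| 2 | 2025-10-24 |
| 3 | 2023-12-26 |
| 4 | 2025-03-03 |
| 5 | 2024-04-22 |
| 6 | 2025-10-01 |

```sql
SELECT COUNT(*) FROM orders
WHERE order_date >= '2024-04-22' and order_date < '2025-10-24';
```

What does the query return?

Rows in [2024-04-22, 2025-10-24): 2024-10-21, 2025-03-03, 2024-04-22, 2025-10-01 → 4 rows.

4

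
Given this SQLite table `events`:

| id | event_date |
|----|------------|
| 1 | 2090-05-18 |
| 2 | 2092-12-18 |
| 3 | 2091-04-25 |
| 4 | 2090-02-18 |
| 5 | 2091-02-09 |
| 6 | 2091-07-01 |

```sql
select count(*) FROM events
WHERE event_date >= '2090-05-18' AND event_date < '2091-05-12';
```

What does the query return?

3

Rows in [2090-05-18, 2091-05-12): 2090-05-18, 2091-04-25, 2091-02-09 → 3 rows.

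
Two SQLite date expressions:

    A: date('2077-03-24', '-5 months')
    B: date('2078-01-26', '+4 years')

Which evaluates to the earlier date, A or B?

A = 2076-10-24.
B = 2082-01-26.
A is earlier.

A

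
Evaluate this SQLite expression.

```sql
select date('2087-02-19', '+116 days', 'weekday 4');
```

Applying '+116 days' to 2087-02-19: counting 116 days forward gives 2087-06-15.
`weekday 4` advances to the next Thursday; 2087-06-15 is a Sunday, so it moves forward to 2087-06-19.

2087-06-19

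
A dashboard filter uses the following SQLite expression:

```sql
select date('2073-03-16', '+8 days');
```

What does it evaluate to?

2073-03-24

Advancing 8 more days within March lands on 2073-03-24.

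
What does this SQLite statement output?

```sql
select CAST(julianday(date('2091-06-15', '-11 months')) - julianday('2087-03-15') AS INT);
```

Adding -11 months to 2091-06-15 gives 2090-07-15.
16 days remain in March 2087 after the 15th (31 − 15).
Full months from April 2087 through June 2090 contribute their day counts.
Then 15 days into July 2090.
Total: 16 + 30 + 31 + 30 + 31 + 31 + 30 + 31 + 30 + 31 + 31 + 29 + 31 + 30 + 31 + 30 + 31 + 31 + 30 + 31 + 30 + 31 + 31 + 28 + 31 + 30 + 31 + 30 + 31 + 31 + 30 + 31 + 30 + 31 + 31 + 28 + 31 + 30 + 31 + 30 + 15 = 1218.

1218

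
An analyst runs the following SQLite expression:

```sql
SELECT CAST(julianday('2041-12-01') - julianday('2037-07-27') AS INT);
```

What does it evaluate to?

1588

4 days remain in July 2037 after the 27th (31 − 27).
Full months from August 2037 through November 2041 contribute their day counts.
Then 1 day into December 2041.
Total: 4 + 31 + 30 + 31 + 30 + 31 + 31 + 28 + 31 + 30 + 31 + 30 + 31 + 31 + 30 + 31 + 30 + 31 + 31 + 28 + 31 + 30 + 31 + 30 + 31 + 31 + 30 + 31 + 30 + 31 + 31 + 29 + 31 + 30 + 31 + 30 + 31 + 31 + 30 + 31 + 30 + 31 + 31 + 28 + 31 + 30 + 31 + 30 + 31 + 31 + 30 + 31 + 30 + 1 = 1588.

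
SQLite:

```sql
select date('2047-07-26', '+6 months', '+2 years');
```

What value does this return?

Adding +6 months to 2047-07-26 gives 2048-01-26.
Adding +2 years to 2048-01-26 gives 2050-01-26.

2050-01-26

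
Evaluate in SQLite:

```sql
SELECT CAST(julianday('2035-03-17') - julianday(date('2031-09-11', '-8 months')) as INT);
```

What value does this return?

1526

Adding -8 months to 2031-09-11 gives 2031-01-11.
20 days remain in January 2031 after the 11th (31 − 11).
Full months from February 2031 through February 2035 contribute their day counts.
Then 17 days into March 2035.
Total: 20 + 28 + 31 + 30 + 31 + 30 + 31 + 31 + 30 + 31 + 30 + 31 + 31 + 29 + 31 + 30 + 31 + 30 + 31 + 31 + 30 + 31 + 30 + 31 + 31 + 28 + 31 + 30 + 31 + 30 + 31 + 31 + 30 + 31 + 30 + 31 + 31 + 28 + 31 + 30 + 31 + 30 + 31 + 31 + 30 + 31 + 30 + 31 + 31 + 28 + 17 = 1526.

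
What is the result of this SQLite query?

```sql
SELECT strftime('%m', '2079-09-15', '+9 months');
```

06

First apply '+9 months': 2079-09-15 → 2080-06-15.
`%m` extracts the 2-digit month (01-12): 06.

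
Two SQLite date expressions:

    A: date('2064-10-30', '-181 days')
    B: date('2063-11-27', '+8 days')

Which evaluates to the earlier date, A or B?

B

A = 2064-05-02.
B = 2063-12-05.
B is earlier.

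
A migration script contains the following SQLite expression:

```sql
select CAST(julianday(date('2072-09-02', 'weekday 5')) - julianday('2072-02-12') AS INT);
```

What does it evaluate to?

203

`weekday 5` advances to the next Friday; 2072-09-02 is already a Friday, so it stays at 2072-09-02.
17 days remain in February 2072 after the 12th (29 − 12).
Full months from March 2072 through August 2072 contribute their day counts.
Then 2 days into September 2072.
Total: 17 + 31 + 30 + 31 + 30 + 31 + 31 + 2 = 203.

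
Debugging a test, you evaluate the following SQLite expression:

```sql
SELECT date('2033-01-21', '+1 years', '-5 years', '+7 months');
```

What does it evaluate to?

Adding +1 year to 2033-01-21 gives 2034-01-21.
Adding -5 years to 2034-01-21 gives 2029-01-21.
Adding +7 months to 2029-01-21 gives 2029-08-21.

2029-08-21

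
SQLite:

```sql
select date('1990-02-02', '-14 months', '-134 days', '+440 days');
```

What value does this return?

1989-10-04

Adding -14 months to 1990-02-02 gives 1988-12-02.
Applying '-134 days' to 1988-12-02: counting 134 days back gives 1988-07-21.
Applying '+440 days' to 1988-07-21: counting 440 days forward gives 1989-10-04.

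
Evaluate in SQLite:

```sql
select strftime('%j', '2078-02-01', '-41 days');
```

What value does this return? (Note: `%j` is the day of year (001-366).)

356

First apply '-41 days': 2078-02-01 → 2077-12-22.
Day-of-year for 2077-12-22: days since 2077-01-01 inclusive = 356, zero-padded to 356.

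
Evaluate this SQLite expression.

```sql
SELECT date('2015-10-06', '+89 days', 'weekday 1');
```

2016-01-04

Applying '+89 days' to 2015-10-06: counting 89 days forward gives 2016-01-03.
`weekday 1` advances to the next Monday; 2016-01-03 is a Sunday, so it moves forward to 2016-01-04.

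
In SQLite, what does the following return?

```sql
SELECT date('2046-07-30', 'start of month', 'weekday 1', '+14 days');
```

2046-07-16

`start of month` rewinds 2046-07-30 to 2046-07-01.
`weekday 1` advances to the next Monday; 2046-07-01 is a Sunday, so it moves forward to 2046-07-02.
Advancing 14 more days within July lands on 2046-07-16.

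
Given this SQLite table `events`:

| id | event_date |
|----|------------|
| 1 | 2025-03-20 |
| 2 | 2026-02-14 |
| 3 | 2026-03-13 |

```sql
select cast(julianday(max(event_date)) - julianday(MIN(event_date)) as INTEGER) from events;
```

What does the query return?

358

MIN = 2025-03-20, MAX = 2026-03-13.
11 days remain in March 2025 after the 20th (31 − 20).
Full months from April 2025 through February 2026 contribute their day counts.
Then 13 days into March 2026.
Total: 11 + 30 + 31 + 30 + 31 + 31 + 30 + 31 + 30 + 31 + 31 + 28 + 13 = 358.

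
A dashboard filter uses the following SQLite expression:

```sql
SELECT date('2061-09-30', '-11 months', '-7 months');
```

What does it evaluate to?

2060-03-30

Adding -11 months to 2061-09-30 gives 2060-10-30.
Adding -7 months to 2060-10-30 gives 2060-03-30.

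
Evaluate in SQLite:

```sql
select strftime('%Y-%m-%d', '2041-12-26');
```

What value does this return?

2041-12-26

`%Y-%m-%d` extracts the ISO date: 2041-12-26.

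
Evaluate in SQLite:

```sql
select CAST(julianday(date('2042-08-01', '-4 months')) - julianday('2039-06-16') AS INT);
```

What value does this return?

1020

Adding -4 months to 2042-08-01 gives 2042-04-01.
14 days remain in June 2039 after the 16th (30 − 16).
Full months from July 2039 through March 2042 contribute their day counts.
Then 1 day into April 2042.
Total: 14 + 31 + 31 + 30 + 31 + 30 + 31 + 31 + 29 + 31 + 30 + 31 + 30 + 31 + 31 + 30 + 31 + 30 + 31 + 31 + 28 + 31 + 30 + 31 + 30 + 31 + 31 + 30 + 31 + 30 + 31 + 31 + 28 + 31 + 1 = 1020.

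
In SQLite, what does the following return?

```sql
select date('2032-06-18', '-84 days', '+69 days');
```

2032-06-03

Applying '-84 days' to 2032-06-18: counting 84 days back gives 2032-03-26.
Applying '+69 days' to 2032-03-26: counting 69 days forward gives 2032-06-03.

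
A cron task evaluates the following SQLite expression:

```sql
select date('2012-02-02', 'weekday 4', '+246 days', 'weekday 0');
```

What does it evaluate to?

`weekday 4` advances to the next Thursday; 2012-02-02 is already a Thursday, so it stays at 2012-02-02.
Applying '+246 days' to 2012-02-02: counting 246 days forward gives 2012-10-05.
`weekday 0` advances to the next Sunday; 2012-10-05 is a Friday, so it moves forward to 2012-10-07.

2012-10-07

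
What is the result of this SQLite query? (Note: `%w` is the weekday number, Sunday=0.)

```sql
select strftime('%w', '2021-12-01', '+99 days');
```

First apply '+99 days': 2021-12-01 → 2022-03-10.
2022-03-10 is a Thursday; with Sunday=0 that is 4.

4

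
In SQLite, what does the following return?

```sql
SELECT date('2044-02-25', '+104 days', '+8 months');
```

2045-02-08

Applying '+104 days' to 2044-02-25: counting 104 days forward gives 2044-06-08.
Adding +8 months to 2044-06-08 gives 2045-02-08.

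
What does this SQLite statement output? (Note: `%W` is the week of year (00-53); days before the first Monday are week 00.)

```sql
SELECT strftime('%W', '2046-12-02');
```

48

2046-12-02 is a Sunday. SQLite's %W counts Mondays since the year started; the result is 48.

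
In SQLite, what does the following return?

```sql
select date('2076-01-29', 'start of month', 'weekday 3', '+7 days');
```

2076-01-08

`start of month` rewinds 2076-01-29 to 2076-01-01.
`weekday 3` advances to the next Wednesday; 2076-01-01 is already a Wednesday, so it stays at 2076-01-01.
Advancing 7 more days within January lands on 2076-01-08.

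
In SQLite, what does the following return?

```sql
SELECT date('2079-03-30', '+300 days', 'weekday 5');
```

2080-01-26

Applying '+300 days' to 2079-03-30: counting 300 days forward gives 2080-01-24.
`weekday 5` advances to the next Friday; 2080-01-24 is a Wednesday, so it moves forward to 2080-01-26.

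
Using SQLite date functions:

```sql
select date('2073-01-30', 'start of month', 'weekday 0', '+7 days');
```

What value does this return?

`start of month` rewinds 2073-01-30 to 2073-01-01.
`weekday 0` advances to the next Sunday; 2073-01-01 is already a Sunday, so it stays at 2073-01-01.
Advancing 7 more days within January lands on 2073-01-08.

2073-01-08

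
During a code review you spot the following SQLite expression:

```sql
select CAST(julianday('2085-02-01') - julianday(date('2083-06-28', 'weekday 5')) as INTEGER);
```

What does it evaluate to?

`weekday 5` advances to the next Friday; 2083-06-28 is a Monday, so it moves forward to 2083-07-02.
29 days remain in July 2083 after the 2nd (31 − 2).
Full months from August 2083 through January 2085 contribute their day counts.
Then 1 day into February 2085.
Total: 29 + 31 + 30 + 31 + 30 + 31 + 31 + 29 + 31 + 30 + 31 + 30 + 31 + 31 + 30 + 31 + 30 + 31 + 31 + 1 = 580.

580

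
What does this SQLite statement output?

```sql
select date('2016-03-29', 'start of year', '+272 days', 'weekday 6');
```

2016-10-01

`start of year` rewinds 2016-03-29 to 2016-01-01.
Applying '+272 days' to 2016-01-01: counting 272 days forward gives 2016-09-29.
`weekday 6` advances to the next Saturday; 2016-09-29 is a Thursday, so it moves forward to 2016-10-01.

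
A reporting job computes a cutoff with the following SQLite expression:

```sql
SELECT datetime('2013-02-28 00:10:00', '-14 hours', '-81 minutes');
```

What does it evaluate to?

2013-02-27 08:49:00

-14 hours from 2013-02-28 00:10:00 is 2013-02-27 10:10:00 (crosses midnight).
81 minutes = 1h 21m; -81 minutes from 2013-02-27 10:10:00 is 2013-02-27 08:49:00.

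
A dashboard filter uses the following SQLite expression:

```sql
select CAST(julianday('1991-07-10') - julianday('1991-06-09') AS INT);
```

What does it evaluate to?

21 days remain in June 1991 after the 9th (30 − 9).
Then 10 days into July 1991.
Total: 21 + 10 = 31.

31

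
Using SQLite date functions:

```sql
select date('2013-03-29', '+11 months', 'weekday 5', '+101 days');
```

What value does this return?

Adding +11 months to 2013-03-29 targets 2014-02-29. February 2014 has only 28 days, so SQLite normalizes the 1-day overflow forward to 2014-03-01.
`weekday 5` advances to the next Friday; 2014-03-01 is a Saturday, so it moves forward to 2014-03-07.
Applying '+101 days' to 2014-03-07: counting 101 days forward gives 2014-06-16.

2014-06-16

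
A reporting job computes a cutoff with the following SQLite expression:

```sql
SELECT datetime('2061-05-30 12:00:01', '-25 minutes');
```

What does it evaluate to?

-25 minutes from 2061-05-30 12:00:01 is 2061-05-30 11:35:01.

2061-05-30 11:35:01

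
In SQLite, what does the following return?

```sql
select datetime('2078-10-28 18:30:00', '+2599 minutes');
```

2078-10-30 13:49:00

2599 minutes = 43h 19m; +2599 minutes from 2078-10-28 18:30:00 is 2078-10-30 13:49:00 (crosses midnight).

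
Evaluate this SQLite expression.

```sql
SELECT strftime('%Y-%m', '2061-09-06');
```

`%Y-%m` extracts the year-month: 2061-09.

2061-09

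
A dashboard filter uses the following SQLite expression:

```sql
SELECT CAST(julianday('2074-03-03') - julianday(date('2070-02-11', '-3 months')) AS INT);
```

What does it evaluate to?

1573

Adding -3 months to 2070-02-11 gives 2069-11-11.
19 days remain in November 2069 after the 11th (30 − 11).
Full months from December 2069 through February 2074 contribute their day counts.
Then 3 days into March 2074.
Total: 19 + 31 + 31 + 28 + 31 + 30 + 31 + 30 + 31 + 31 + 30 + 31 + 30 + 31 + 31 + 28 + 31 + 30 + 31 + 30 + 31 + 31 + 30 + 31 + 30 + 31 + 31 + 29 + 31 + 30 + 31 + 30 + 31 + 31 + 30 + 31 + 30 + 31 + 31 + 28 + 31 + 30 + 31 + 30 + 31 + 31 + 30 + 31 + 30 + 31 + 31 + 28 + 3 = 1573.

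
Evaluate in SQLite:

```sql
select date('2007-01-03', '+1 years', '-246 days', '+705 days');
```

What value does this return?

Adding +1 year to 2007-01-03 gives 2008-01-03.
Applying '-246 days' to 2008-01-03: counting 246 days back gives 2007-05-02.
Applying '+705 days' to 2007-05-02: counting 705 days forward gives 2009-04-06.

2009-04-06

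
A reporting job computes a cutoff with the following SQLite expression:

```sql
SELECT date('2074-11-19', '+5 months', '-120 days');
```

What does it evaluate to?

2074-12-20

Adding +5 months to 2074-11-19 gives 2075-04-19.
Applying '-120 days' to 2075-04-19: counting 120 days back gives 2074-12-20.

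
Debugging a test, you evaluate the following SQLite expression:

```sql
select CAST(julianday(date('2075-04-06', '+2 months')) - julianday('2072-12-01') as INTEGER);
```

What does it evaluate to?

917

Adding +2 months to 2075-04-06 gives 2075-06-06.
30 days remain in December 2072 after the 1st (31 − 1).
Full months from January 2073 through May 2075 contribute their day counts.
Then 6 days into June 2075.
Total: 30 + 31 + 28 + 31 + 30 + 31 + 30 + 31 + 31 + 30 + 31 + 30 + 31 + 31 + 28 + 31 + 30 + 31 + 30 + 31 + 31 + 30 + 31 + 30 + 31 + 31 + 28 + 31 + 30 + 31 + 6 = 917.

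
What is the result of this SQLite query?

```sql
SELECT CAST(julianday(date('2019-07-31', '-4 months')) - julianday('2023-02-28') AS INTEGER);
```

-1430

Adding -4 months to 2019-07-31 gives 2019-03-31.
0 days remain in March 2019 after the 31st (31 − 31).
Full months from April 2019 through January 2023 contribute their day counts.
Then 28 days into February 2023.
Total: 0 + 30 + 31 + 30 + 31 + 31 + 30 + 31 + 30 + 31 + 31 + 29 + 31 + 30 + 31 + 30 + 31 + 31 + 30 + 31 + 30 + 31 + 31 + 28 + 31 + 30 + 31 + 30 + 31 + 31 + 30 + 31 + 30 + 31 + 31 + 28 + 31 + 30 + 31 + 30 + 31 + 31 + 30 + 31 + 30 + 31 + 31 + 28 = 1430.
The subtraction is earlier − later, so the result is −1430 → -1430.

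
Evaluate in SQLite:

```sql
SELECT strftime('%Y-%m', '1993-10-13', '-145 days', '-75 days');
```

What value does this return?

1993-03

First apply '-145 days', '-75 days': 1993-10-13 → 1993-03-07.
`%Y-%m` extracts the year-month: 1993-03.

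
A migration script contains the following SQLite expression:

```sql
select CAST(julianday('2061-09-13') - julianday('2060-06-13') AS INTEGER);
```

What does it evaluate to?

457

17 days remain in June 2060 after the 13th (30 − 13).
Full months from July 2060 through August 2061 contribute their day counts.
Then 13 days into September 2061.
Total: 17 + 31 + 31 + 30 + 31 + 30 + 31 + 31 + 28 + 31 + 30 + 31 + 30 + 31 + 31 + 13 = 457.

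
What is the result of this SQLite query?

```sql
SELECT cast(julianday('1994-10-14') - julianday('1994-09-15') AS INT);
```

29

15 days remain in September 1994 after the 15th (30 − 15).
Then 14 days into October 1994.
Total: 15 + 14 = 29.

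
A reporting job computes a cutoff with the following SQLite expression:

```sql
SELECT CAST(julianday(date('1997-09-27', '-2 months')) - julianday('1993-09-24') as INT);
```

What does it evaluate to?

1402

Adding -2 months to 1997-09-27 gives 1997-07-27.
6 days remain in September 1993 after the 24th (30 − 24).
Full months from October 1993 through June 1997 contribute their day counts.
Then 27 days into July 1997.
Total: 6 + 31 + 30 + 31 + 31 + 28 + 31 + 30 + 31 + 30 + 31 + 31 + 30 + 31 + 30 + 31 + 31 + 28 + 31 + 30 + 31 + 30 + 31 + 31 + 30 + 31 + 30 + 31 + 31 + 29 + 31 + 30 + 31 + 30 + 31 + 31 + 30 + 31 + 30 + 31 + 31 + 28 + 31 + 30 + 31 + 30 + 27 = 1402.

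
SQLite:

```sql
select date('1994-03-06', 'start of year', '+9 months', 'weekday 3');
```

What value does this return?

1994-10-05

`start of year` rewinds 1994-03-06 to 1994-01-01.
Adding +9 months to 1994-01-01 gives 1994-10-01.
`weekday 3` advances to the next Wednesday; 1994-10-01 is a Saturday, so it moves forward to 1994-10-05.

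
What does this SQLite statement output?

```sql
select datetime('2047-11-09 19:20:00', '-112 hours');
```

2047-11-05 03:20:00

-112 hours from 2047-11-09 19:20:00 is 2047-11-05 03:20:00 (crosses midnight).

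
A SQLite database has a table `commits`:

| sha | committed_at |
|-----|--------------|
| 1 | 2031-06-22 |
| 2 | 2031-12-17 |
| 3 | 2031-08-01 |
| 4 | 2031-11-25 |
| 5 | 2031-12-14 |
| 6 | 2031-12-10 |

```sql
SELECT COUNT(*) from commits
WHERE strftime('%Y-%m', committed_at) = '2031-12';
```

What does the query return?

Rows with year-month 2031-12: 2031-12-17, 2031-12-14, 2031-12-10 → 3.

3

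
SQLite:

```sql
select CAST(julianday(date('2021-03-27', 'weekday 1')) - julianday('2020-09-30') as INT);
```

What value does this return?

180

`weekday 1` advances to the next Monday; 2021-03-27 is a Saturday, so it moves forward to 2021-03-29.
0 days remain in September 2020 after the 30th (30 − 30).
October 2020: 31 days.
November 2020: 30 days.
December 2020: 31 days.
January 2021: 31 days.
February 2021: 28 days.
Then 29 days into March 2021.
Total: 0 + 31 + 30 + 31 + 31 + 28 + 29 = 180.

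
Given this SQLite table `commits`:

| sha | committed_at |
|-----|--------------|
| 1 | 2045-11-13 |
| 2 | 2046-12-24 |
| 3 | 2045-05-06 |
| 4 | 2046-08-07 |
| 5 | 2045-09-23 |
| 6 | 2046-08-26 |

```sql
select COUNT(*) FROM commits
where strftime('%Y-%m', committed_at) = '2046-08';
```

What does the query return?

Rows with year-month 2046-08: 2046-08-07, 2046-08-26 → 2.

2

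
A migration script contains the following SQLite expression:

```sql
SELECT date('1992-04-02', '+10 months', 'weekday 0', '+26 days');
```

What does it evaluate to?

Adding +10 months to 1992-04-02 gives 1993-02-02.
`weekday 0` advances to the next Sunday; 1993-02-02 is a Tuesday, so it moves forward to 1993-02-07.
February 1993 has 28 days; 21 remain after the 7th, so 22 days reach 1993-03-01.
Advancing 4 more days within March lands on 1993-03-05.

1993-03-05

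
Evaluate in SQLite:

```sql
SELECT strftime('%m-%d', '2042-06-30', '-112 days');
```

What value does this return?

First apply '-112 days': 2042-06-30 → 2042-03-10.
`%m-%d` extracts the month-day: 03-10.

03-10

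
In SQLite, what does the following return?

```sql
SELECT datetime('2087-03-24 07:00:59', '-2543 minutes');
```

2543 minutes = 42h 23m; -2543 minutes from 2087-03-24 07:00:59 is 2087-03-22 12:37:59 (crosses midnight).

2087-03-22 12:37:59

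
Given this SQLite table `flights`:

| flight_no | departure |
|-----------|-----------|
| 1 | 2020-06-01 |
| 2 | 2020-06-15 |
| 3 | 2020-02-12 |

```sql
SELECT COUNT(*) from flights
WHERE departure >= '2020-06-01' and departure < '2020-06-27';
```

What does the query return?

Rows in [2020-06-01, 2020-06-27): 2020-06-01, 2020-06-15 → 2 rows.

2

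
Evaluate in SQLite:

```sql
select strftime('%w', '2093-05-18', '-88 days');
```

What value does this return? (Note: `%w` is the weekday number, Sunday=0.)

4

First apply '-88 days': 2093-05-18 → 2093-02-19.
2093-02-19 is a Thursday; with Sunday=0 that is 4.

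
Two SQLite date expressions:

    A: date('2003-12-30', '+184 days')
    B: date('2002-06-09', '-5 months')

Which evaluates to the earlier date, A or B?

B

A = 2004-07-01.
B = 2002-01-09.
B is earlier.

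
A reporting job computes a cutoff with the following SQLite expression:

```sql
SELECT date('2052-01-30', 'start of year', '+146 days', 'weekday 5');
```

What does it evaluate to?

2052-05-31

`start of year` rewinds 2052-01-30 to 2052-01-01.
Applying '+146 days' to 2052-01-01: counting 146 days forward gives 2052-05-26.
`weekday 5` advances to the next Friday; 2052-05-26 is a Sunday, so it moves forward to 2052-05-31.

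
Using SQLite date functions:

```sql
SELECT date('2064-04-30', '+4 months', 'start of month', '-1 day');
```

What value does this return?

Adding +4 months to 2064-04-30 gives 2064-08-30.
`start of month` rewinds 2064-08-30 to 2064-08-01.
Going back 1 day from 2064-08-01 reaches 2064-07-31 (last day of July, 31 days).

2064-07-31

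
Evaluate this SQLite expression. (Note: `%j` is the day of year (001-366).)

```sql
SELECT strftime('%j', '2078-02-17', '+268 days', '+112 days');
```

063

First apply '+268 days', '+112 days': 2078-02-17 → 2079-03-04.
Day-of-year for 2079-03-04: days since 2079-01-01 inclusive = 63, zero-padded to 063.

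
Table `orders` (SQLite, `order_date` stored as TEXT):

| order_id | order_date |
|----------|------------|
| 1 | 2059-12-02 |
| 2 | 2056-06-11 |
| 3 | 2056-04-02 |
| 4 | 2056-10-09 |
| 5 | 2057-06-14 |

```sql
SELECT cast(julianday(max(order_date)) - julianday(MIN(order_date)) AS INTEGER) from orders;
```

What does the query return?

1339

MIN = 2056-04-02, MAX = 2059-12-02.
28 days remain in April 2056 after the 2nd (30 − 2).
Full months from May 2056 through November 2059 contribute their day counts.
Then 2 days into December 2059.
Total: 28 + 31 + 30 + 31 + 31 + 30 + 31 + 30 + 31 + 31 + 28 + 31 + 30 + 31 + 30 + 31 + 31 + 30 + 31 + 30 + 31 + 31 + 28 + 31 + 30 + 31 + 30 + 31 + 31 + 30 + 31 + 30 + 31 + 31 + 28 + 31 + 30 + 31 + 30 + 31 + 31 + 30 + 31 + 30 + 2 = 1339.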